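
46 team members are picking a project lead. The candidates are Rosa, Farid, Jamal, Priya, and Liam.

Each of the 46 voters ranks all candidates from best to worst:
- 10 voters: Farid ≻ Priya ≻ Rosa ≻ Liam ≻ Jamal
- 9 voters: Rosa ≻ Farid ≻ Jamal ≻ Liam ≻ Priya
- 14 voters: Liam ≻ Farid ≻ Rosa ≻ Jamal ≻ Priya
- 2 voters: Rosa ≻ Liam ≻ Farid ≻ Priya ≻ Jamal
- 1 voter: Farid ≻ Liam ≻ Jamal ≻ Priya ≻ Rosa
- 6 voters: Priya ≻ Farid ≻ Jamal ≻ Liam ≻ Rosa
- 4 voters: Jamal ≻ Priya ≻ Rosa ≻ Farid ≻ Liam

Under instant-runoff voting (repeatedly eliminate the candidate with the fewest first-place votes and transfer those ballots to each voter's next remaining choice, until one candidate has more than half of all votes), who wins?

Farid

Round 1: Rosa 11, Farid 11, Jamal 4, Priya 6, Liam 14. Jamal eliminated.
Round 2: Rosa 11, Farid 11, Priya 10, Liam 14. Priya eliminated.
Round 3: Rosa 15, Farid 17, Liam 14. Liam eliminated.
Round 4: Rosa 15, Farid 31. Farid has a majority (≥24).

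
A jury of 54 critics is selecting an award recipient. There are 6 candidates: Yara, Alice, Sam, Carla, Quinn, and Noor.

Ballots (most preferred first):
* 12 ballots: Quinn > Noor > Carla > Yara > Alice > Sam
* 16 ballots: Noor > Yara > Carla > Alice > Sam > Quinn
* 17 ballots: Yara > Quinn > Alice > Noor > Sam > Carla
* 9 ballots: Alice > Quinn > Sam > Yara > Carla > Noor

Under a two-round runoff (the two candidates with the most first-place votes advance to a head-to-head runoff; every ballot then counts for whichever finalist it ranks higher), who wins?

Round 1 first-place votes: Yara 17, Alice 9, Sam 0, Carla 0, Quinn 12, Noor 16. Yara and Noor advance.
Runoff: Yara is ranked above Noor on 26 ballots, Noor above Yara on 28.

Noor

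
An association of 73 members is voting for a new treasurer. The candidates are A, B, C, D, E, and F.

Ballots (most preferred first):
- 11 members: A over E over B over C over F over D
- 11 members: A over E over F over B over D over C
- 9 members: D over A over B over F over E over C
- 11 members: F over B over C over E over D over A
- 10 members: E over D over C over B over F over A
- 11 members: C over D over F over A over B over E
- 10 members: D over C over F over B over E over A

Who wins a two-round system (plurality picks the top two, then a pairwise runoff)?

D

Round 1 first-place votes: A 22, B 0, C 11, D 19, E 10, F 11. A and D advance.
Runoff: A is ranked above D on 22 ballots, D above A on 51.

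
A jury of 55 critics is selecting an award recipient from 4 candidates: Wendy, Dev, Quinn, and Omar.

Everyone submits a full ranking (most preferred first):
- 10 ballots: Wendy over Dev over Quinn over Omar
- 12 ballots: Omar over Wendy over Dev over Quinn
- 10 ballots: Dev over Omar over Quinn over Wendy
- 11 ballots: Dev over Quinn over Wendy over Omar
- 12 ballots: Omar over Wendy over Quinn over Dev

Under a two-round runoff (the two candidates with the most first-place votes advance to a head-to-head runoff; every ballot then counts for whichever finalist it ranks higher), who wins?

Round 1 first-place votes: Wendy 10, Dev 21, Quinn 0, Omar 24. Omar and Dev advance.
Runoff: Omar is ranked above Dev on 24 ballots, Dev above Omar on 31.

Dev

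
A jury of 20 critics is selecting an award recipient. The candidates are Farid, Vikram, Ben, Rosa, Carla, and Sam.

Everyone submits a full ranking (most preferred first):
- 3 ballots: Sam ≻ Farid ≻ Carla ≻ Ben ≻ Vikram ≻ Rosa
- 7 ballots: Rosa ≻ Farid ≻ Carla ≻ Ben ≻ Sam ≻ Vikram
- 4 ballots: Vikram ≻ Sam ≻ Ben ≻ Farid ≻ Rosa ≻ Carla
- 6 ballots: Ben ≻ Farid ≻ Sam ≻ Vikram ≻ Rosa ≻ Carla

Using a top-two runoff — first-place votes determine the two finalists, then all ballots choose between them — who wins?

Round 1 first-place votes: Farid 0, Vikram 4, Ben 6, Rosa 7, Carla 0, Sam 3. Rosa and Ben advance.
Runoff: Rosa is ranked above Ben on 7 ballots, Ben above Rosa on 13.

Ben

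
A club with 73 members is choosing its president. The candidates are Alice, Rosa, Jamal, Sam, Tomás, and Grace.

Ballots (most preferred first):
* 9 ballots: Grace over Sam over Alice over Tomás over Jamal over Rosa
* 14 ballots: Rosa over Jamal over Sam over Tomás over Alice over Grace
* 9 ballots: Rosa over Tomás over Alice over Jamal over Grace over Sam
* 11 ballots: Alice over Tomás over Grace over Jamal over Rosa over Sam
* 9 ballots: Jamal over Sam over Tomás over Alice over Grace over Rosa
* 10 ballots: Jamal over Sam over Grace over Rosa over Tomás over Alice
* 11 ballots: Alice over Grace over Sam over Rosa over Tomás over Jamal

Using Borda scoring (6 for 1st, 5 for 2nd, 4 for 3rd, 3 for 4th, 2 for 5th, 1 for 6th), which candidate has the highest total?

Jamal

Alice: 9×4 + 14×2 + 9×4 + 11×6 + 9×3 + 10×1 + 11×6 = 269
Rosa: 9×1 + 14×6 + 9×6 + 11×2 + 9×1 + 10×3 + 11×3 = 241
Jamal: 9×2 + 14×5 + 9×3 + 11×3 + 9×6 + 10×6 + 11×1 = 273
Sam: 9×5 + 14×4 + 9×1 + 11×1 + 9×5 + 10×5 + 11×4 = 260
Tomás: 9×3 + 14×3 + 9×5 + 11×5 + 9×4 + 10×2 + 11×2 = 247
Grace: 9×6 + 14×1 + 9×2 + 11×4 + 9×2 + 10×4 + 11×5 = 243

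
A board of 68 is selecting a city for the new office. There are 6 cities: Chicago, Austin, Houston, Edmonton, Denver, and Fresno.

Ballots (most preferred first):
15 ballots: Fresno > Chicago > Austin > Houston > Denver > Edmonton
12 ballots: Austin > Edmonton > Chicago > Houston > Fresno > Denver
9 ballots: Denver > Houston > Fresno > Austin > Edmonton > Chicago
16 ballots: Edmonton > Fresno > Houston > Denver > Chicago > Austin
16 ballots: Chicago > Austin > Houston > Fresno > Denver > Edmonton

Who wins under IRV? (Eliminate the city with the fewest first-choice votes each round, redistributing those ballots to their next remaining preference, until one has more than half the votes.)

Round 1: Chicago 16, Austin 12, Houston 0, Edmonton 16, Denver 9, Fresno 15. Houston eliminated.
Round 2: Chicago 16, Austin 12, Edmonton 16, Denver 9, Fresno 15. Denver eliminated.
Round 3: Chicago 16, Austin 12, Edmonton 16, Fresno 24. Austin eliminated.
Round 4: Chicago 16, Edmonton 28, Fresno 24. Chicago eliminated.
Round 5: Edmonton 28, Fresno 40. Fresno has a majority (≥35).

Fresno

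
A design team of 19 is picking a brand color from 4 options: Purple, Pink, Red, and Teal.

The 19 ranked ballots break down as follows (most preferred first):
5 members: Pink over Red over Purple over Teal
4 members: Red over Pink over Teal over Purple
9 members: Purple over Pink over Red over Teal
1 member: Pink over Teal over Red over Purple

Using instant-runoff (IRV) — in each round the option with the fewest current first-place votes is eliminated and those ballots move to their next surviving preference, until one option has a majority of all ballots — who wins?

Pink

Round 1: Purple 9, Pink 6, Red 4, Teal 0. Teal eliminated.
Round 2: Purple 9, Pink 6, Red 4. Red eliminated.
Round 3: Purple 9, Pink 10. Pink has a majority (≥10).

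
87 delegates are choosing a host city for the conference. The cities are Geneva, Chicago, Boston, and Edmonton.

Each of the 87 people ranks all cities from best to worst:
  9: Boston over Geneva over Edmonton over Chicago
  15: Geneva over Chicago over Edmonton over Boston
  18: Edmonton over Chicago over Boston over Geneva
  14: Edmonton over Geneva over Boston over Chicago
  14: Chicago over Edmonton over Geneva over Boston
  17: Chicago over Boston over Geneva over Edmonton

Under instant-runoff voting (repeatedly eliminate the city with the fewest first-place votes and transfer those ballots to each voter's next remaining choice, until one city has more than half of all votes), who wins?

Round 1: Geneva 15, Chicago 31, Boston 9, Edmonton 32. Boston eliminated.
Round 2: Geneva 24, Chicago 31, Edmonton 32. Geneva eliminated.
Round 3: Chicago 46, Edmonton 41. Chicago has a majority (≥44).

Chicago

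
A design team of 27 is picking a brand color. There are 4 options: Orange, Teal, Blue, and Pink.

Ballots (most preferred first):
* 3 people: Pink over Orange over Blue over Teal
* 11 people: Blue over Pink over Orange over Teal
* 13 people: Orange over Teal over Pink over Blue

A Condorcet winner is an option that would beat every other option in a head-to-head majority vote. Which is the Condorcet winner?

Pink

Pink vs Orange: 14–13
Pink vs Teal: 14–13
Pink vs Blue: 16–11
Pink beats every other option.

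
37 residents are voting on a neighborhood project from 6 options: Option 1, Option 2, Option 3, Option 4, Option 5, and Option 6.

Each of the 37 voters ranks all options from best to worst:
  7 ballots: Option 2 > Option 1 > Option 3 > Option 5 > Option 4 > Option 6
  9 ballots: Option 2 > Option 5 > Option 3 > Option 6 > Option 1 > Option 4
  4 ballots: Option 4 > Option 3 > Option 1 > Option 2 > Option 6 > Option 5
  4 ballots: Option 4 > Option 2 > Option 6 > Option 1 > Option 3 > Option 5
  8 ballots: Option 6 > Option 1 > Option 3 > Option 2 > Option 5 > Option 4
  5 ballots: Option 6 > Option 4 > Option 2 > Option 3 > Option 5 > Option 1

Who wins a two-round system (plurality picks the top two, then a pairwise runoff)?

Round 1 first-place votes: Option 1 0, Option 2 16, Option 3 0, Option 4 8, Option 5 0, Option 6 13. Option 2 and Option 6 advance.
Runoff: Option 2 is ranked above Option 6 on 24 ballots, Option 6 above Option 2 on 13.

Option 2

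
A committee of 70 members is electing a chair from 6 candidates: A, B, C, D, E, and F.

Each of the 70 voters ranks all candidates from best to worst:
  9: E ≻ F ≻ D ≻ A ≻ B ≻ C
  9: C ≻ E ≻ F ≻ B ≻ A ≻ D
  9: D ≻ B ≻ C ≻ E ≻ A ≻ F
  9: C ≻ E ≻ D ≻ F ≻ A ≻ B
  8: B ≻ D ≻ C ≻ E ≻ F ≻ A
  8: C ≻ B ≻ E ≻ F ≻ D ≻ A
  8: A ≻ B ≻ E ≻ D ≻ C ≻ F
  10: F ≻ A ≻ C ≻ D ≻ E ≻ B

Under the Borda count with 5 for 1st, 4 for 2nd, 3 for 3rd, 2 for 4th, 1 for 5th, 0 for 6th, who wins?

A: 9×2 + 9×1 + 9×1 + 9×1 + 8×0 + 8×0 + 8×5 + 10×4 = 125
B: 9×1 + 9×2 + 9×4 + 9×0 + 8×5 + 8×4 + 8×4 + 10×0 = 167
C: 9×0 + 9×5 + 9×3 + 9×5 + 8×3 + 8×5 + 8×1 + 10×3 = 219
D: 9×3 + 9×0 + 9×5 + 9×3 + 8×4 + 8×1 + 8×2 + 10×2 = 175
E: 9×5 + 9×4 + 9×2 + 9×4 + 8×2 + 8×3 + 8×3 + 10×1 = 209
F: 9×4 + 9×3 + 9×0 + 9×2 + 8×1 + 8×2 + 8×0 + 10×5 = 155

C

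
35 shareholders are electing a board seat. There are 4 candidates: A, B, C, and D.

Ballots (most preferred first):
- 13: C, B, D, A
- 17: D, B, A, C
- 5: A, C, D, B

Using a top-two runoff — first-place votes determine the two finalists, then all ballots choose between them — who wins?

Round 1 first-place votes: A 5, B 0, C 13, D 17. D and C advance.
Runoff: D is ranked above C on 17 ballots, C above D on 18.

C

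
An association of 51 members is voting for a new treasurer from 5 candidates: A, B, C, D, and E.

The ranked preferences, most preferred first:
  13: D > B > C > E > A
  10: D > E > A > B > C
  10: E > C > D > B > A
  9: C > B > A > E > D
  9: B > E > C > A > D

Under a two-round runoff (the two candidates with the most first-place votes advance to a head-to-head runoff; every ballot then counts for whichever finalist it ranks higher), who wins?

E

Round 1 first-place votes: A 0, B 9, C 9, D 23, E 10. D and E advance.
Runoff: D is ranked above E on 23 ballots, E above D on 28.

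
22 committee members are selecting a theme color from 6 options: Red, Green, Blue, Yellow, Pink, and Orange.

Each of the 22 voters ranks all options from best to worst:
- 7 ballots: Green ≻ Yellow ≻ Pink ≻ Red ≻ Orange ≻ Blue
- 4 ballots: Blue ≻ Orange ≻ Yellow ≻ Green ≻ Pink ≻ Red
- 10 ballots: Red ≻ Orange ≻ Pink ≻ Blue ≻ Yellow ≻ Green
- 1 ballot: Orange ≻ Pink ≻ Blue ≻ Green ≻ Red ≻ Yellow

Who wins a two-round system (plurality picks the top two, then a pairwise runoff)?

Green

Round 1 first-place votes: Red 10, Green 7, Blue 4, Yellow 0, Pink 0, Orange 1. Red and Green advance.
Runoff: Red is ranked above Green on 10 ballots, Green above Red on 12.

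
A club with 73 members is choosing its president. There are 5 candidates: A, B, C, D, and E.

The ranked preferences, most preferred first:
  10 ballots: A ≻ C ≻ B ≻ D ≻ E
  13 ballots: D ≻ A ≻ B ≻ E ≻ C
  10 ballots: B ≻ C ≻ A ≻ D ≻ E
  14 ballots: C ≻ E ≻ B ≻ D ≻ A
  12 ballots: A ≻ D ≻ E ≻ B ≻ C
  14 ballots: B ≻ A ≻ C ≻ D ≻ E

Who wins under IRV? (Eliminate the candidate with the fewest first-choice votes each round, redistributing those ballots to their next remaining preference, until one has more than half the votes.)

Round 1: A 22, B 24, C 14, D 13, E 0. E eliminated.
Round 2: A 22, B 24, C 14, D 13. D eliminated.
Round 3: A 35, B 24, C 14. C eliminated.
Round 4: A 35, B 38. B has a majority (≥37).

B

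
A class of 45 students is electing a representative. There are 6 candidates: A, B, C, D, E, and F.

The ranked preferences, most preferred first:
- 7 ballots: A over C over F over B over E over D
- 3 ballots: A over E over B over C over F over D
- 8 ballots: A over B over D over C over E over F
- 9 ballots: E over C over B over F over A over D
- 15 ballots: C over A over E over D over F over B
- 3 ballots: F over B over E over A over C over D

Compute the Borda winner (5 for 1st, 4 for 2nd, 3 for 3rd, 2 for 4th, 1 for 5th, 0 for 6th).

A

A: 7×5 + 3×5 + 8×5 + 9×1 + 15×4 + 3×2 = 165
B: 7×2 + 3×3 + 8×4 + 9×3 + 15×0 + 3×4 = 94
C: 7×4 + 3×2 + 8×2 + 9×4 + 15×5 + 3×1 = 164
D: 7×0 + 3×0 + 8×3 + 9×0 + 15×2 + 3×0 = 54
E: 7×1 + 3×4 + 8×1 + 9×5 + 15×3 + 3×3 = 126
F: 7×3 + 3×1 + 8×0 + 9×2 + 15×1 + 3×5 = 72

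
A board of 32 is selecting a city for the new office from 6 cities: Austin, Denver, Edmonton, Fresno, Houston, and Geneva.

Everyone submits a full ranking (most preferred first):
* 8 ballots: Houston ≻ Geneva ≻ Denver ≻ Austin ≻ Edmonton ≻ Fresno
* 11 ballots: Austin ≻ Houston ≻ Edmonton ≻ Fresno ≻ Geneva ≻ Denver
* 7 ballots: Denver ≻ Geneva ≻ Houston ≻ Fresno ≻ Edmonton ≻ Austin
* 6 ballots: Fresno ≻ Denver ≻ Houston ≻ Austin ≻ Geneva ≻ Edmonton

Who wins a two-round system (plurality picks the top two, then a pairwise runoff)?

Houston

Round 1 first-place votes: Austin 11, Denver 7, Edmonton 0, Fresno 6, Houston 8, Geneva 0. Austin and Houston advance.
Runoff: Austin is ranked above Houston on 11 ballots, Houston above Austin on 21.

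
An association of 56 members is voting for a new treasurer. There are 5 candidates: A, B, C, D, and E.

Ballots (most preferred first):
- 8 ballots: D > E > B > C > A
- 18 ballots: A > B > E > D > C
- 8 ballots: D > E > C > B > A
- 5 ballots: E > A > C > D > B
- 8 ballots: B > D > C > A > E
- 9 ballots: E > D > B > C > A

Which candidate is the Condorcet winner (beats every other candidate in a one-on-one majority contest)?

E vs A: 30–26
E vs B: 30–26
E vs C: 48–8
E vs D: 32–24
E beats every other candidate.

E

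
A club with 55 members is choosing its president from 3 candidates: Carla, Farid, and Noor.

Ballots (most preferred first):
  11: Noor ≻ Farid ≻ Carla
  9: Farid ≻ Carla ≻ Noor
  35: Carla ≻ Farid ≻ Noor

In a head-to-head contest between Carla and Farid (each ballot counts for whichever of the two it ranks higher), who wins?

Carla is ranked above Farid on 35 ballots; Farid above Carla on 20.

Carla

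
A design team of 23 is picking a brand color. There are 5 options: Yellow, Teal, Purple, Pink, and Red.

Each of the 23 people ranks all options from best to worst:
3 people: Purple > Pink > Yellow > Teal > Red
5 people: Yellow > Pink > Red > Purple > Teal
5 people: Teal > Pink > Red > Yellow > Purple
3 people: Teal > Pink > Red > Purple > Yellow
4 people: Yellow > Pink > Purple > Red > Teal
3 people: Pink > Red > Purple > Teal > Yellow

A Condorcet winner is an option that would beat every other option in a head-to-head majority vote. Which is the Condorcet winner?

Pink

Pink vs Yellow: 14–9
Pink vs Teal: 15–8
Pink vs Purple: 20–3
Pink vs Red: 23–0
Pink beats every other option.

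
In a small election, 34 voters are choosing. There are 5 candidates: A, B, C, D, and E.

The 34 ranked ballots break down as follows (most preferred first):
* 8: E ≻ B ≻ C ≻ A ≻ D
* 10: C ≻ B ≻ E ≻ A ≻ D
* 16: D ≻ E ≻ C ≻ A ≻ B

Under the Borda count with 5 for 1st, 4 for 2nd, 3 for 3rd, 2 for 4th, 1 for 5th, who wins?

E

A: 8×2 + 10×2 + 16×2 = 68
B: 8×4 + 10×4 + 16×1 = 88
C: 8×3 + 10×5 + 16×3 = 122
D: 8×1 + 10×1 + 16×5 = 98
E: 8×5 + 10×3 + 16×4 = 134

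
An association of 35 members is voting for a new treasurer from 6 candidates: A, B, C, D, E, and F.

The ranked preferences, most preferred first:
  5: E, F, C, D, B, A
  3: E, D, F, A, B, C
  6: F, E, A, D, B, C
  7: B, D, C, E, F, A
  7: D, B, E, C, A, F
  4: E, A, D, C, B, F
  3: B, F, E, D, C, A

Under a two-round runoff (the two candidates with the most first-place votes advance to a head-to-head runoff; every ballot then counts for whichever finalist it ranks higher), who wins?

Round 1 first-place votes: A 0, B 10, C 0, D 7, E 12, F 6. E and B advance.
Runoff: E is ranked above B on 18 ballots, B above E on 17.

E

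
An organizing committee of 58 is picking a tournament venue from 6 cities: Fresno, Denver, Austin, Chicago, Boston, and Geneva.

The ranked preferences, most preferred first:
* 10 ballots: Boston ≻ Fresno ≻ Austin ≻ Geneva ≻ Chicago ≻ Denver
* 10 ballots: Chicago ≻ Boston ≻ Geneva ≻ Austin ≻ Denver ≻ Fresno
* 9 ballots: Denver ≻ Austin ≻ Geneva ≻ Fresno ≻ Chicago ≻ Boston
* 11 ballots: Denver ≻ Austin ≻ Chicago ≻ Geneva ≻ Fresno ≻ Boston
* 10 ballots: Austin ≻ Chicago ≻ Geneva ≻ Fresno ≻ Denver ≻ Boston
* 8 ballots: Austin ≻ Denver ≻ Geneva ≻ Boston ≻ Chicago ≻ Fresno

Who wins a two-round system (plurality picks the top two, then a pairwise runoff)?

Round 1 first-place votes: Fresno 0, Denver 20, Austin 18, Chicago 10, Boston 10, Geneva 0. Denver and Austin advance.
Runoff: Denver is ranked above Austin on 20 ballots, Austin above Denver on 38.

Austin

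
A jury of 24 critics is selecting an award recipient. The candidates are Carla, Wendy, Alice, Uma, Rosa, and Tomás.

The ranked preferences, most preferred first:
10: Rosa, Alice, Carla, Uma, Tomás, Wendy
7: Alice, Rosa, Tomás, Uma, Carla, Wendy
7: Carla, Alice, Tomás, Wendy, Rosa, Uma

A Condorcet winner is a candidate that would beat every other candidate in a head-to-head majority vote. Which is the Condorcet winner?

Alice vs Carla: 17–7
Alice vs Wendy: 24–0
Alice vs Uma: 24–0
Alice vs Rosa: 14–10
Alice vs Tomás: 24–0
Alice beats every other candidate.

Alice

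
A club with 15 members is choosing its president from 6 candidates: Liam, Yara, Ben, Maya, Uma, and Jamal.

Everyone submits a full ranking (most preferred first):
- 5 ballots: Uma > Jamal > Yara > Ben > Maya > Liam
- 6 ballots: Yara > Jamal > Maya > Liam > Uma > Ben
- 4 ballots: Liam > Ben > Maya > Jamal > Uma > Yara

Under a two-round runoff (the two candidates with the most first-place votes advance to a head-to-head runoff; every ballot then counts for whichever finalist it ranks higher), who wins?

Round 1 first-place votes: Liam 4, Yara 6, Ben 0, Maya 0, Uma 5, Jamal 0. Yara and Uma advance.
Runoff: Yara is ranked above Uma on 6 ballots, Uma above Yara on 9.

Uma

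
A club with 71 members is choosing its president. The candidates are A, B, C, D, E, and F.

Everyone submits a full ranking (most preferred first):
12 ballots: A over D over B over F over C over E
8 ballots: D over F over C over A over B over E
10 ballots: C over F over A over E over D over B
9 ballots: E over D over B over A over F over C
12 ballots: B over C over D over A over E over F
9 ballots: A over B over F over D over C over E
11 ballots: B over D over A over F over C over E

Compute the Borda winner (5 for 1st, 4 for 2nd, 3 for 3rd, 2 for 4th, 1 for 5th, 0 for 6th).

D

A: 12×5 + 8×2 + 10×3 + 9×2 + 12×2 + 9×5 + 11×3 = 226
B: 12×3 + 8×1 + 10×0 + 9×3 + 12×5 + 9×4 + 11×5 = 222
C: 12×1 + 8×3 + 10×5 + 9×0 + 12×4 + 9×1 + 11×1 = 154
D: 12×4 + 8×5 + 10×1 + 9×4 + 12×3 + 9×2 + 11×4 = 232
E: 12×0 + 8×0 + 10×2 + 9×5 + 12×1 + 9×0 + 11×0 = 77
F: 12×2 + 8×4 + 10×4 + 9×1 + 12×0 + 9×3 + 11×2 = 154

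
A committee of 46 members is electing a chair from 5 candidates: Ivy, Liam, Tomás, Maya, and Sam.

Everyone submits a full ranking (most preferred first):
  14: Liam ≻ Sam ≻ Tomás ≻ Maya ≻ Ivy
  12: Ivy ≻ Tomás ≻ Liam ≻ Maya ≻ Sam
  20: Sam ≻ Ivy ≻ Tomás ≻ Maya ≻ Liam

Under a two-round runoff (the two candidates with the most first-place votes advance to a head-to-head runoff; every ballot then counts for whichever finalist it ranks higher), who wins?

Round 1 first-place votes: Ivy 12, Liam 14, Tomás 0, Maya 0, Sam 20. Sam and Liam advance.
Runoff: Sam is ranked above Liam on 20 ballots, Liam above Sam on 26.

Liam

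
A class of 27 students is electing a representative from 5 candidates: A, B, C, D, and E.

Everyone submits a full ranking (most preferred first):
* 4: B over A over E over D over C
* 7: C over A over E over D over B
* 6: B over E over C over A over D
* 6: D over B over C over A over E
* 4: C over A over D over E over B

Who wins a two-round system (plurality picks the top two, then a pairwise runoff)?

B

Round 1 first-place votes: A 0, B 10, C 11, D 6, E 0. C and B advance.
Runoff: C is ranked above B on 11 ballots, B above C on 16.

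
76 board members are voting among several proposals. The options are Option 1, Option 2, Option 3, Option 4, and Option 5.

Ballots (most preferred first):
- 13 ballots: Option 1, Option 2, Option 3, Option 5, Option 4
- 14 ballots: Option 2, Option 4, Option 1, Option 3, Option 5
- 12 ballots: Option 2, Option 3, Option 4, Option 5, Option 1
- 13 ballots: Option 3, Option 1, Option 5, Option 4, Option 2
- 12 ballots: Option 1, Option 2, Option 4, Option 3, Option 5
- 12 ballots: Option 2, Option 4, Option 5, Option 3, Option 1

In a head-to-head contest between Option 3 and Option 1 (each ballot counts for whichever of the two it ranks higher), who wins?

Option 3 is ranked above Option 1 on 37 ballots; Option 1 above Option 3 on 39.

Option 1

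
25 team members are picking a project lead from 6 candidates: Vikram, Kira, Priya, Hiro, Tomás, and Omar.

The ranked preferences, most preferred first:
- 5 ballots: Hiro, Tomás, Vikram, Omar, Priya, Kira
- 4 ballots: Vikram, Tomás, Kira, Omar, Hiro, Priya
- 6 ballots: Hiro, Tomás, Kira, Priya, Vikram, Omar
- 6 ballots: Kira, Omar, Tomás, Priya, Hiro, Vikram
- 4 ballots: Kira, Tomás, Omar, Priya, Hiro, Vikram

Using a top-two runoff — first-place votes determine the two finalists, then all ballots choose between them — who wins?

Kira

Round 1 first-place votes: Vikram 4, Kira 10, Priya 0, Hiro 11, Tomás 0, Omar 0. Hiro and Kira advance.
Runoff: Hiro is ranked above Kira on 11 ballots, Kira above Hiro on 14.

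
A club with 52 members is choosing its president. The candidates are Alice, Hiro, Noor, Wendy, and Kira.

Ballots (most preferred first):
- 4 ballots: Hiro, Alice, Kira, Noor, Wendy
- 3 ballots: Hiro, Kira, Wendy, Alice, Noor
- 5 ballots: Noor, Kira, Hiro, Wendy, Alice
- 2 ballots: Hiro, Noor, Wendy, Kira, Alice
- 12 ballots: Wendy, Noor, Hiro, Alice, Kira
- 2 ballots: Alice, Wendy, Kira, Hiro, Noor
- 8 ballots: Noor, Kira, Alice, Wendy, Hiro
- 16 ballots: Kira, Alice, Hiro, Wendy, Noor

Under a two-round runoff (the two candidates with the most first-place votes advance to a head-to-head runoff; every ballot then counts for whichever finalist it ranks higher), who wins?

Round 1 first-place votes: Alice 2, Hiro 9, Noor 13, Wendy 12, Kira 16. Kira and Noor advance.
Runoff: Kira is ranked above Noor on 25 ballots, Noor above Kira on 27.

Noor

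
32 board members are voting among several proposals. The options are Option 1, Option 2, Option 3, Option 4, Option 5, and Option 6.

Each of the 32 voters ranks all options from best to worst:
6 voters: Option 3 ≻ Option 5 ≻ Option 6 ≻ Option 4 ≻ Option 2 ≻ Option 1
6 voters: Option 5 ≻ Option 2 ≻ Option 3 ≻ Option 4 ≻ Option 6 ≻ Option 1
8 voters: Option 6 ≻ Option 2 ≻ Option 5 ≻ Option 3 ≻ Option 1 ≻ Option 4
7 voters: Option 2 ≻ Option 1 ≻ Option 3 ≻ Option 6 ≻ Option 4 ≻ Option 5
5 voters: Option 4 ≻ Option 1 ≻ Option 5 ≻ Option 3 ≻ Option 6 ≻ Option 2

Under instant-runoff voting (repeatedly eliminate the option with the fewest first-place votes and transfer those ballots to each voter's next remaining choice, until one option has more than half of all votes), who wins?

Option 5

Round 1: Option 1 0, Option 2 7, Option 3 6, Option 4 5, Option 5 6, Option 6 8. Option 1 eliminated.
Round 2: Option 2 7, Option 3 6, Option 4 5, Option 5 6, Option 6 8. Option 4 eliminated.
Round 3: Option 2 7, Option 3 6, Option 5 11, Option 6 8. Option 3 eliminated.
Round 4: Option 2 7, Option 5 17, Option 6 8. Option 5 has a majority (≥17).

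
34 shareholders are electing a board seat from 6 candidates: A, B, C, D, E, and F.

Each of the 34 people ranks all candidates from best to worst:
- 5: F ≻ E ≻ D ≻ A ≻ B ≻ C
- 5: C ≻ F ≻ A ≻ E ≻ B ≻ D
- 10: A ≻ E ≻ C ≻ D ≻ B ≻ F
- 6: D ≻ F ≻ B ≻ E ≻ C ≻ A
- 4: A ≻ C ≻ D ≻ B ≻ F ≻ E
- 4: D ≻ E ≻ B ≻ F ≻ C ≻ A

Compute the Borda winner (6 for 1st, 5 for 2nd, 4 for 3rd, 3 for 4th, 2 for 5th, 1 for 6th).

A: 5×3 + 5×4 + 10×6 + 6×1 + 4×6 + 4×1 = 129
B: 5×2 + 5×2 + 10×2 + 6×4 + 4×3 + 4×4 = 92
C: 5×1 + 5×6 + 10×4 + 6×2 + 4×5 + 4×2 = 115
D: 5×4 + 5×1 + 10×3 + 6×6 + 4×4 + 4×6 = 131
E: 5×5 + 5×3 + 10×5 + 6×3 + 4×1 + 4×5 = 132
F: 5×6 + 5×5 + 10×1 + 6×5 + 4×2 + 4×3 = 115

E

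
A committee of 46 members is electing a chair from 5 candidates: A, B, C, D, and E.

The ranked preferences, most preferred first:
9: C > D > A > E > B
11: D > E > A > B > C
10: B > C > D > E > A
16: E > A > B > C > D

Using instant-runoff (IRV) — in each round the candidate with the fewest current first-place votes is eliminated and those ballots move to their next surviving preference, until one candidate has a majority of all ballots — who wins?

D

Round 1: A 0, B 10, C 9, D 11, E 16. A eliminated.
Round 2: B 10, C 9, D 11, E 16. C eliminated.
Round 3: B 10, D 20, E 16. B eliminated.
Round 4: D 30, E 16. D has a majority (≥24).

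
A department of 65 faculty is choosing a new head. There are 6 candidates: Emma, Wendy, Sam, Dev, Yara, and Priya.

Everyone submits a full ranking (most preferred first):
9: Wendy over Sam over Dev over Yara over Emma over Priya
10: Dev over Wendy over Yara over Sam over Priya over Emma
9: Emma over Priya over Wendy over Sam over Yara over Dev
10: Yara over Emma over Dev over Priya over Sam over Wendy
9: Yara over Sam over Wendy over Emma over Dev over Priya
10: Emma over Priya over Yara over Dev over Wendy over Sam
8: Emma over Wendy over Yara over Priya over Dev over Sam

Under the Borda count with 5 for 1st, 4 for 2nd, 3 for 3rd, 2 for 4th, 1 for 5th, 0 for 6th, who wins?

Yara

Emma: 9×1 + 10×0 + 9×5 + 10×4 + 9×2 + 10×5 + 8×5 = 202
Wendy: 9×5 + 10×4 + 9×3 + 10×0 + 9×3 + 10×1 + 8×4 = 181
Sam: 9×4 + 10×2 + 9×2 + 10×1 + 9×4 + 10×0 + 8×0 = 120
Dev: 9×3 + 10×5 + 9×0 + 10×3 + 9×1 + 10×2 + 8×1 = 144
Yara: 9×2 + 10×3 + 9×1 + 10×5 + 9×5 + 10×3 + 8×3 = 206
Priya: 9×0 + 10×1 + 9×4 + 10×2 + 9×0 + 10×4 + 8×2 = 122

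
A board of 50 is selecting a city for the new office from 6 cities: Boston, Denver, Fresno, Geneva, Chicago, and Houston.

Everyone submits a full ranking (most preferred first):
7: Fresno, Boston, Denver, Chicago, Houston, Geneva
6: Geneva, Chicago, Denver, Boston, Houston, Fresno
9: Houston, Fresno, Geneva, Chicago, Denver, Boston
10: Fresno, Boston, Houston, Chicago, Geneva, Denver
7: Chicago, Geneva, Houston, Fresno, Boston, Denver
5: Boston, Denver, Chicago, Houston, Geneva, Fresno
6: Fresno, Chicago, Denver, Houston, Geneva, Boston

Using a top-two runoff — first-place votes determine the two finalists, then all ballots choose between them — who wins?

Houston

Round 1 first-place votes: Boston 5, Denver 0, Fresno 23, Geneva 6, Chicago 7, Houston 9. Fresno and Houston advance.
Runoff: Fresno is ranked above Houston on 23 ballots, Houston above Fresno on 27.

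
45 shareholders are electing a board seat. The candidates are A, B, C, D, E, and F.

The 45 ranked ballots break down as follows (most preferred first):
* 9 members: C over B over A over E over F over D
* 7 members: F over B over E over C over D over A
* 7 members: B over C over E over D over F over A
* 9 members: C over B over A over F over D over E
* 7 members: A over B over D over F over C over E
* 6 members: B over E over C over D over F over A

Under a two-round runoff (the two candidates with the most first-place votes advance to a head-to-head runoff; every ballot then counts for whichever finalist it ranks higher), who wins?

B

Round 1 first-place votes: A 7, B 13, C 18, D 0, E 0, F 7. C and B advance.
Runoff: C is ranked above B on 18 ballots, B above C on 27.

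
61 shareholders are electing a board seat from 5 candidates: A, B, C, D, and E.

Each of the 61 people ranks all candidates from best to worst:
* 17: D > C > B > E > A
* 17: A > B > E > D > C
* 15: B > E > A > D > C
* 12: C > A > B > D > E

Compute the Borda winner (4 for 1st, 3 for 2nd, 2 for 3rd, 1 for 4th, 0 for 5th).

A: 17×0 + 17×4 + 15×2 + 12×3 = 134
B: 17×2 + 17×3 + 15×4 + 12×2 = 169
C: 17×3 + 17×0 + 15×0 + 12×4 = 99
D: 17×4 + 17×1 + 15×1 + 12×1 = 112
E: 17×1 + 17×2 + 15×3 + 12×0 = 96

B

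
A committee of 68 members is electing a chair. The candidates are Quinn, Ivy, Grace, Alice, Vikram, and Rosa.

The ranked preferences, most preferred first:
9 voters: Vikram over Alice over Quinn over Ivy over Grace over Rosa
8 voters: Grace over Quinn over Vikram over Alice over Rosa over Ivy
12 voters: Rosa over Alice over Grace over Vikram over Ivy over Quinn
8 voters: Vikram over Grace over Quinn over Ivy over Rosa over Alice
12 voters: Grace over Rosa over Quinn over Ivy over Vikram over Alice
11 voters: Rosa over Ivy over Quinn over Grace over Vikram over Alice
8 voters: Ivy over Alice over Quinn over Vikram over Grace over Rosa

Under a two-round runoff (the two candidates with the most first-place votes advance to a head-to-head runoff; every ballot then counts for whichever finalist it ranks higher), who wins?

Round 1 first-place votes: Quinn 0, Ivy 8, Grace 20, Alice 0, Vikram 17, Rosa 23. Rosa and Grace advance.
Runoff: Rosa is ranked above Grace on 23 ballots, Grace above Rosa on 45.

Grace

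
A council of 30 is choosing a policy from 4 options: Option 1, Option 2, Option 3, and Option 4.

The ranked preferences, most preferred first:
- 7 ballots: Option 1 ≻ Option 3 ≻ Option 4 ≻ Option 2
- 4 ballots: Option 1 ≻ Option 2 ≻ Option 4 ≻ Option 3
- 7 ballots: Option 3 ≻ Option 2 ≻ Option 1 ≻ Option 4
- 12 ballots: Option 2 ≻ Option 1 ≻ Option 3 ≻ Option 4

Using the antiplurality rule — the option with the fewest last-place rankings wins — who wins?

Option 1

Last-place votes: Option 1 0, Option 2 7, Option 3 4, Option 4 19.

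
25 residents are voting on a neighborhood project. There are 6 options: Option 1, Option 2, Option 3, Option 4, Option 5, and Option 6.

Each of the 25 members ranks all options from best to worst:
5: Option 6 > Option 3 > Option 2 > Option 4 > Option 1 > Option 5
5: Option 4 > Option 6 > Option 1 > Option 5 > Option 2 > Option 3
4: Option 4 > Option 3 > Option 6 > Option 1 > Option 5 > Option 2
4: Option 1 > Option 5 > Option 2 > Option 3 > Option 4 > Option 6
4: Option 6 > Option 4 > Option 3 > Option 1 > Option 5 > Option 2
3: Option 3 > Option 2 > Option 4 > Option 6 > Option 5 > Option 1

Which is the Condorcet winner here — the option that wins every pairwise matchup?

Option 4

Option 4 vs Option 1: 21–4
Option 4 vs Option 2: 13–12
Option 4 vs Option 3: 13–12
Option 4 vs Option 5: 21–4
Option 4 vs Option 6: 16–9
Option 4 beats every other option.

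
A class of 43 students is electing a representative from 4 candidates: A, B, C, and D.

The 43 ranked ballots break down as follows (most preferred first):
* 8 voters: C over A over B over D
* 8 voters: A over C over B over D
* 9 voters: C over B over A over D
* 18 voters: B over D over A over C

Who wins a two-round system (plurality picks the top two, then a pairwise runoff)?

C

Round 1 first-place votes: A 8, B 18, C 17, D 0. B and C advance.
Runoff: B is ranked above C on 18 ballots, C above B on 25.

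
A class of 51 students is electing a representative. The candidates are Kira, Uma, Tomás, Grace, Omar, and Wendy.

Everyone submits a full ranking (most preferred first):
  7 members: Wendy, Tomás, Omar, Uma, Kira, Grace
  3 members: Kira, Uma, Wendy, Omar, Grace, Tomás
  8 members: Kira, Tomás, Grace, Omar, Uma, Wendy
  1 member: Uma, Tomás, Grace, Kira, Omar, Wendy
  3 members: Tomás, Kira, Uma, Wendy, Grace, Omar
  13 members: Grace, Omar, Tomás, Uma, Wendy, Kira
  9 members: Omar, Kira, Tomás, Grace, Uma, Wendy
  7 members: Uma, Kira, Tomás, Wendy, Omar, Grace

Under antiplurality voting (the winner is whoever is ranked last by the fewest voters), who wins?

Uma

Last-place votes: Kira 13, Uma 0, Tomás 3, Grace 14, Omar 3, Wendy 18.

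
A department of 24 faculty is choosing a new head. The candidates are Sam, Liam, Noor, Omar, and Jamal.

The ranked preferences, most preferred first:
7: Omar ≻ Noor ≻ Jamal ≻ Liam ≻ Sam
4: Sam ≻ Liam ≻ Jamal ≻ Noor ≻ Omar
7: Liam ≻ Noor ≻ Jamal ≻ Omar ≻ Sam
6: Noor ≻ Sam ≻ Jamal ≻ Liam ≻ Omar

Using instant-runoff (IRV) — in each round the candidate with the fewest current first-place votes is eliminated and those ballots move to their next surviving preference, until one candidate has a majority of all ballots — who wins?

Liam

Round 1: Sam 4, Liam 7, Noor 6, Omar 7, Jamal 0. Jamal eliminated.
Round 2: Sam 4, Liam 7, Noor 6, Omar 7. Sam eliminated.
Round 3: Liam 11, Noor 6, Omar 7. Noor eliminated.
Round 4: Liam 17, Omar 7. Liam has a majority (≥13).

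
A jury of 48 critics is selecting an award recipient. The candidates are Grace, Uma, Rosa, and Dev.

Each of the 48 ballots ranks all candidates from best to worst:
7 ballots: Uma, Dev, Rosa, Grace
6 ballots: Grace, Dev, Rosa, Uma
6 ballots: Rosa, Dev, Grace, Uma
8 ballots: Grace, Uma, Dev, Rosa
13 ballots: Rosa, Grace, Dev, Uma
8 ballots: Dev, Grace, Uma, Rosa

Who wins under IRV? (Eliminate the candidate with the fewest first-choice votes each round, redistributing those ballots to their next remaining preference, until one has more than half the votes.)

Round 1: Grace 14, Uma 7, Rosa 19, Dev 8. Uma eliminated.
Round 2: Grace 14, Rosa 19, Dev 15. Grace eliminated.
Round 3: Rosa 19, Dev 29. Dev has a majority (≥25).

Dev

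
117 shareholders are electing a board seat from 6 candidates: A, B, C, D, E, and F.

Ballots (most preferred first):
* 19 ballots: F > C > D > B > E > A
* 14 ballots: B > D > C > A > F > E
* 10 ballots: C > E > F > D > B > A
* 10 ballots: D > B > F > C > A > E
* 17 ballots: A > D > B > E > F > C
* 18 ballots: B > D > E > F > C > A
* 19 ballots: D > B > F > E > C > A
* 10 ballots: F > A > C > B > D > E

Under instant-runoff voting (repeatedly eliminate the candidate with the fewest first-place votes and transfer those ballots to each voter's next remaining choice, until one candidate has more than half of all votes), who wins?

D

Round 1: A 17, B 32, C 10, D 29, E 0, F 29. E eliminated.
Round 2: A 17, B 32, C 10, D 29, F 29. C eliminated.
Round 3: A 17, B 32, D 29, F 39. A eliminated.
Round 4: B 32, D 46, F 39. B eliminated.
Round 5: D 78, F 39. D has a majority (≥59).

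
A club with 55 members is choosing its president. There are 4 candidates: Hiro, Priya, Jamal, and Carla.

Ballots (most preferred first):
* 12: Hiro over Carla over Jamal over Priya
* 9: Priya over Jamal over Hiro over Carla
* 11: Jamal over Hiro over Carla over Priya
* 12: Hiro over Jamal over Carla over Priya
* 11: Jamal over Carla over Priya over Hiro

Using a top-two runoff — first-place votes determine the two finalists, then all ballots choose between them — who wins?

Jamal

Round 1 first-place votes: Hiro 24, Priya 9, Jamal 22, Carla 0. Hiro and Jamal advance.
Runoff: Hiro is ranked above Jamal on 24 ballots, Jamal above Hiro on 31.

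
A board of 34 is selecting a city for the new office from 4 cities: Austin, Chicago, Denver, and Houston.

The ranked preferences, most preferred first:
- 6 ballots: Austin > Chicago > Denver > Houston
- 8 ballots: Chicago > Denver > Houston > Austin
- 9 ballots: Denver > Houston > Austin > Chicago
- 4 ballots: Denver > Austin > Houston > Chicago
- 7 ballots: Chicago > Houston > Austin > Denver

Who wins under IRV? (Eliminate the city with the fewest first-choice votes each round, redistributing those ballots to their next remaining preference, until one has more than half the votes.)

Chicago

Round 1: Austin 6, Chicago 15, Denver 13, Houston 0. Houston eliminated.
Round 2: Austin 6, Chicago 15, Denver 13. Austin eliminated.
Round 3: Chicago 21, Denver 13. Chicago has a majority (≥18).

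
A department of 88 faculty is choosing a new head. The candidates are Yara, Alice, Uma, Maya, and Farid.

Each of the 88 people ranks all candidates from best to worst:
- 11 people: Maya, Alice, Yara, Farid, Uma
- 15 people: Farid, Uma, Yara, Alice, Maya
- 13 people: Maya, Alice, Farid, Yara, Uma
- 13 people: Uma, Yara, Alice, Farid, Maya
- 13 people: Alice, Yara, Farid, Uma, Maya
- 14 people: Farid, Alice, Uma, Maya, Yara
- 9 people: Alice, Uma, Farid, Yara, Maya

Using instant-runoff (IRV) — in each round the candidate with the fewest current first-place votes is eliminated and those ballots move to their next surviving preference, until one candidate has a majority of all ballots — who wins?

Alice

Round 1: Yara 0, Alice 22, Uma 13, Maya 24, Farid 29. Yara eliminated.
Round 2: Alice 22, Uma 13, Maya 24, Farid 29. Uma eliminated.
Round 3: Alice 35, Maya 24, Farid 29. Maya eliminated.
Round 4: Alice 59, Farid 29. Alice has a majority (≥45).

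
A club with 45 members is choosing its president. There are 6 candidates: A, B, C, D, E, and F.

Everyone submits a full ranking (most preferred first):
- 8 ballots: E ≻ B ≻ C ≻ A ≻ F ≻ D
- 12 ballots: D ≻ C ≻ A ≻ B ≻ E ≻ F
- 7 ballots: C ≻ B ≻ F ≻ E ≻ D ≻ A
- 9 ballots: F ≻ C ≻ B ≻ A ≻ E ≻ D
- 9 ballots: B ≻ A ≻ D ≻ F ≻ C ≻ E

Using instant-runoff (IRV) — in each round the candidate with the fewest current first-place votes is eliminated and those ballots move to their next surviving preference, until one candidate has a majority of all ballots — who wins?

B

Round 1: A 0, B 9, C 7, D 12, E 8, F 9. A eliminated.
Round 2: B 9, C 7, D 12, E 8, F 9. C eliminated.
Round 3: B 16, D 12, E 8, F 9. E eliminated.
Round 4: B 24, D 12, F 9. B has a majority (≥23).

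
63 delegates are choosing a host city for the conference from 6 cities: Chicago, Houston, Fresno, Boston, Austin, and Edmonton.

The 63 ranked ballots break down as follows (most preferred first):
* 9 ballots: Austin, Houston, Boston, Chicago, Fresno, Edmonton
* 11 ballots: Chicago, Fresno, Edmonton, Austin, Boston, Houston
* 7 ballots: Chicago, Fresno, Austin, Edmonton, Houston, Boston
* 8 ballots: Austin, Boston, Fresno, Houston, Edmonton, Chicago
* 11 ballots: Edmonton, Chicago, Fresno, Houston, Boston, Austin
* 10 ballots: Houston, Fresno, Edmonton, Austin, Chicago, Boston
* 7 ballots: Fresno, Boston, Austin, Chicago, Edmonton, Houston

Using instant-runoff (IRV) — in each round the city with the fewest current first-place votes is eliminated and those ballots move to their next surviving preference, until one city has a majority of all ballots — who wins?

Round 1: Chicago 18, Houston 10, Fresno 7, Boston 0, Austin 17, Edmonton 11. Boston eliminated.
Round 2: Chicago 18, Houston 10, Fresno 7, Austin 17, Edmonton 11. Fresno eliminated.
Round 3: Chicago 18, Houston 10, Austin 24, Edmonton 11. Houston eliminated.
Round 4: Chicago 18, Austin 24, Edmonton 21. Chicago eliminated.
Round 5: Austin 31, Edmonton 32. Edmonton has a majority (≥32).

Edmonton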